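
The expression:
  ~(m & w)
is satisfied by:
  {w: False, m: False}
  {m: True, w: False}
  {w: True, m: False}


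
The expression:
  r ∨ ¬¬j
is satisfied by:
  {r: True, j: True}
  {r: True, j: False}
  {j: True, r: False}


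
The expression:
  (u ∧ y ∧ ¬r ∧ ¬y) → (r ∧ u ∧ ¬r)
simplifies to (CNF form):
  True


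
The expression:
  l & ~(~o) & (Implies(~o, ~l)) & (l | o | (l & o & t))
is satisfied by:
  {o: True, l: True}


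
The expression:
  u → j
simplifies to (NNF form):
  j ∨ ¬u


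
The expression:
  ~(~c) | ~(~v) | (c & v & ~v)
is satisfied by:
  {c: True, v: True}
  {c: True, v: False}
  {v: True, c: False}


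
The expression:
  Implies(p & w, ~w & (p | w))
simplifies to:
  ~p | ~w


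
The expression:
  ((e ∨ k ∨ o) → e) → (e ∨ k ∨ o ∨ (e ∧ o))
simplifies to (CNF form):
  e ∨ k ∨ o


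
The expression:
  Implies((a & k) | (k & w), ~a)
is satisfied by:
  {k: False, a: False}
  {a: True, k: False}
  {k: True, a: False}


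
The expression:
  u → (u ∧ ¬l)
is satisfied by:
  {l: False, u: False}
  {u: True, l: False}
  {l: True, u: False}


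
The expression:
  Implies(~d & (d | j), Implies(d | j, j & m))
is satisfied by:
  {d: True, m: True, j: False}
  {d: True, m: False, j: False}
  {m: True, d: False, j: False}
  {d: False, m: False, j: False}
  {j: True, d: True, m: True}
  {j: True, d: True, m: False}
  {j: True, m: True, d: False}


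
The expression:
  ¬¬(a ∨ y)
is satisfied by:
  {a: True, y: True}
  {a: True, y: False}
  {y: True, a: False}


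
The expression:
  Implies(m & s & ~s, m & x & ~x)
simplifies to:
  True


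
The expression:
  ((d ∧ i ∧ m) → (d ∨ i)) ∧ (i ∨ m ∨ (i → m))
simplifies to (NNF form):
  True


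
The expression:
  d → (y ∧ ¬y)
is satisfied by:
  {d: False}


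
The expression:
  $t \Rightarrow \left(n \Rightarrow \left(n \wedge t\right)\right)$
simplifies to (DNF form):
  $\text{True}$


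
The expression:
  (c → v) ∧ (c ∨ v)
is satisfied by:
  {v: True}


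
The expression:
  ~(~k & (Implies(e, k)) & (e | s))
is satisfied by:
  {k: True, e: True, s: False}
  {k: True, s: False, e: False}
  {e: True, s: False, k: False}
  {e: False, s: False, k: False}
  {k: True, e: True, s: True}
  {k: True, s: True, e: False}
  {e: True, s: True, k: False}


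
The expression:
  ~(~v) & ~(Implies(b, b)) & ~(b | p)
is never true.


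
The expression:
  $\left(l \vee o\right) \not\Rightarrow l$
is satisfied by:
  {o: True, l: False}


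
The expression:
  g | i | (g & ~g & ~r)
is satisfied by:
  {i: True, g: True}
  {i: True, g: False}
  {g: True, i: False}


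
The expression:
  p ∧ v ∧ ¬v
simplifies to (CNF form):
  False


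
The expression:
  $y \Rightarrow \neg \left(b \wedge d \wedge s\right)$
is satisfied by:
  {s: False, d: False, y: False, b: False}
  {b: True, s: False, d: False, y: False}
  {y: True, s: False, d: False, b: False}
  {b: True, y: True, s: False, d: False}
  {d: True, b: False, s: False, y: False}
  {b: True, d: True, s: False, y: False}
  {y: True, d: True, b: False, s: False}
  {b: True, y: True, d: True, s: False}
  {s: True, y: False, d: False, b: False}
  {b: True, s: True, y: False, d: False}
  {y: True, s: True, b: False, d: False}
  {b: True, y: True, s: True, d: False}
  {d: True, s: True, y: False, b: False}
  {b: True, d: True, s: True, y: False}
  {y: True, d: True, s: True, b: False}


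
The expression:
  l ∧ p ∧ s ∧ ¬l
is never true.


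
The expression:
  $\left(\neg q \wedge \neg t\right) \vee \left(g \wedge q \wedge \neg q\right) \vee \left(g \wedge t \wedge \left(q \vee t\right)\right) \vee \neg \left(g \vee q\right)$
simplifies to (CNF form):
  $\left(g \vee \neg q\right) \wedge \left(t \vee \neg q\right)$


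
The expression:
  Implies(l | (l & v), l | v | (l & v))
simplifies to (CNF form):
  True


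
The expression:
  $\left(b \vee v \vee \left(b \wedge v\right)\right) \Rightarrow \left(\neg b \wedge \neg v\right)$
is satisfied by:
  {v: False, b: False}


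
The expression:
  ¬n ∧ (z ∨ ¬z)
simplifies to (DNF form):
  ¬n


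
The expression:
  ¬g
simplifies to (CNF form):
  ¬g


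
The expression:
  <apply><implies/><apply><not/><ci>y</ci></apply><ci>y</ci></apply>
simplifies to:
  <ci>y</ci>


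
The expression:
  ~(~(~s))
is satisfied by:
  {s: False}


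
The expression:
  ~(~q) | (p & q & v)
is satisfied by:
  {q: True}


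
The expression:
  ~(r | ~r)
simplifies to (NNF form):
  False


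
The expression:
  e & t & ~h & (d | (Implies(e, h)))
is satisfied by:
  {t: True, e: True, d: True, h: False}


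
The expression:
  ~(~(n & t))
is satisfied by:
  {t: True, n: True}


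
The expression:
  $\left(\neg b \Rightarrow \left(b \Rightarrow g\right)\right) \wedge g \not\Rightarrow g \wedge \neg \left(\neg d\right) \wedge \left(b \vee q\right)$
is never true.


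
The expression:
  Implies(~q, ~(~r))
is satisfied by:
  {r: True, q: True}
  {r: True, q: False}
  {q: True, r: False}


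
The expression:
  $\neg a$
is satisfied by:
  {a: False}


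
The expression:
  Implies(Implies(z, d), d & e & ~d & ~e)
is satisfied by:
  {z: True, d: False}


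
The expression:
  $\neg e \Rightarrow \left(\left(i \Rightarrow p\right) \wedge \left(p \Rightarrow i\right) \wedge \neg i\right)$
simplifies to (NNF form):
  $e \vee \left(\neg i \wedge \neg p\right)$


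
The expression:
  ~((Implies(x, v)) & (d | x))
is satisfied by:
  {v: False, d: False, x: False}
  {x: True, v: False, d: False}
  {x: True, d: True, v: False}
  {v: True, d: False, x: False}


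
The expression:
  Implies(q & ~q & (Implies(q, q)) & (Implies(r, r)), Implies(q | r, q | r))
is always true.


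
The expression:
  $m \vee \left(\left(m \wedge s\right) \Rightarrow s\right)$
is always true.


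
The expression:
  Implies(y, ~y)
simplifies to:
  ~y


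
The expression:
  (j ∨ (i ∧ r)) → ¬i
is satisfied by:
  {r: False, i: False, j: False}
  {j: True, r: False, i: False}
  {r: True, j: False, i: False}
  {j: True, r: True, i: False}
  {i: True, j: False, r: False}


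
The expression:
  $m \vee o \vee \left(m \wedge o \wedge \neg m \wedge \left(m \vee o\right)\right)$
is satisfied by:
  {o: True, m: True}
  {o: True, m: False}
  {m: True, o: False}


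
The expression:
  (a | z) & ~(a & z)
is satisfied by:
  {a: True, z: False}
  {z: True, a: False}


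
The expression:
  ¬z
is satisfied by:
  {z: False}


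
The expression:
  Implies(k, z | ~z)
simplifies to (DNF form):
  True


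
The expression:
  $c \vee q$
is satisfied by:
  {q: True, c: True}
  {q: True, c: False}
  {c: True, q: False}


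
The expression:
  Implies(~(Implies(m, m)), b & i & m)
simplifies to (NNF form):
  True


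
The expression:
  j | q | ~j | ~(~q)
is always true.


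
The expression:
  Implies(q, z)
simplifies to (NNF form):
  z | ~q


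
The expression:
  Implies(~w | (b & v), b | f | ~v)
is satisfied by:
  {w: True, b: True, f: True, v: False}
  {w: True, b: True, f: False, v: False}
  {w: True, f: True, v: False, b: False}
  {w: True, f: False, v: False, b: False}
  {b: True, f: True, v: False, w: False}
  {b: True, f: False, v: False, w: False}
  {f: True, b: False, v: False, w: False}
  {f: False, b: False, v: False, w: False}
  {w: True, b: True, v: True, f: True}
  {w: True, b: True, v: True, f: False}
  {w: True, v: True, f: True, b: False}
  {w: True, v: True, f: False, b: False}
  {v: True, b: True, f: True, w: False}
  {v: True, b: True, f: False, w: False}
  {v: True, f: True, b: False, w: False}


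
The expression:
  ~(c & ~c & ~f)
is always true.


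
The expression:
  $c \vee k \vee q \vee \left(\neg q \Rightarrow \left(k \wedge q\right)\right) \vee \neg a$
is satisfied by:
  {k: True, q: True, c: True, a: False}
  {k: True, q: True, c: False, a: False}
  {k: True, c: True, q: False, a: False}
  {k: True, c: False, q: False, a: False}
  {q: True, c: True, k: False, a: False}
  {q: True, k: False, c: False, a: False}
  {q: False, c: True, k: False, a: False}
  {q: False, k: False, c: False, a: False}
  {k: True, a: True, q: True, c: True}
  {k: True, a: True, q: True, c: False}
  {k: True, a: True, c: True, q: False}
  {k: True, a: True, c: False, q: False}
  {a: True, q: True, c: True, k: False}
  {a: True, q: True, c: False, k: False}
  {a: True, c: True, q: False, k: False}


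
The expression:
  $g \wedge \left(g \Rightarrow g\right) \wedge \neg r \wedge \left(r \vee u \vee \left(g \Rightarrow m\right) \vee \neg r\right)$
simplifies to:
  $g \wedge \neg r$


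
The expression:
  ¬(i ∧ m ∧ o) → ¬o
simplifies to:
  (i ∧ m) ∨ ¬o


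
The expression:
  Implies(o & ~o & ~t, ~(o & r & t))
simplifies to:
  True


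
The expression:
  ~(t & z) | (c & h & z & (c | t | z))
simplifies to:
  ~t | ~z | (c & h)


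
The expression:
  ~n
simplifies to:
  ~n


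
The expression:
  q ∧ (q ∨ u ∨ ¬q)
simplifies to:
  q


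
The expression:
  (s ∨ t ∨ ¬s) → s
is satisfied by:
  {s: True}


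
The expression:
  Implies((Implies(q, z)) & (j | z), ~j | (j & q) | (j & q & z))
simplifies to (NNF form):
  q | ~j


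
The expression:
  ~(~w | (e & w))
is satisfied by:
  {w: True, e: False}


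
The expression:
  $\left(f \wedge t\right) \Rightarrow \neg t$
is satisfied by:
  {t: False, f: False}
  {f: True, t: False}
  {t: True, f: False}


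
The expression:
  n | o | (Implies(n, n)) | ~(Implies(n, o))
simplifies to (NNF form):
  True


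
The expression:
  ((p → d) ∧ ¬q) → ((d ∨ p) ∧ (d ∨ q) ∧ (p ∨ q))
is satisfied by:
  {q: True, p: True}
  {q: True, p: False}
  {p: True, q: False}


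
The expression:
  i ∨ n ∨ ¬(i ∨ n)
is always true.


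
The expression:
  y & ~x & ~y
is never true.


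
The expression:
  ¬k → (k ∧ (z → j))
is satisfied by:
  {k: True}


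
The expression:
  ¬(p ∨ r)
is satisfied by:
  {p: False, r: False}


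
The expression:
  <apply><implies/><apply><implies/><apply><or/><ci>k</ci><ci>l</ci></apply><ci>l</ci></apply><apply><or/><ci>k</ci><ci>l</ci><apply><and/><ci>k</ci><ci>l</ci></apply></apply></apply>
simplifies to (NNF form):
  <apply><or/><ci>k</ci><ci>l</ci></apply>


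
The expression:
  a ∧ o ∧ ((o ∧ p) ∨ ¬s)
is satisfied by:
  {a: True, p: True, o: True, s: False}
  {a: True, o: True, s: False, p: False}
  {a: True, p: True, s: True, o: True}


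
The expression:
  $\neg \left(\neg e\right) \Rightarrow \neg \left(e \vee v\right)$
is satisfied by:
  {e: False}


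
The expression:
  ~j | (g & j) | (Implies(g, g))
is always true.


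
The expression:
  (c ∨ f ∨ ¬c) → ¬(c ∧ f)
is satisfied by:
  {c: False, f: False}
  {f: True, c: False}
  {c: True, f: False}


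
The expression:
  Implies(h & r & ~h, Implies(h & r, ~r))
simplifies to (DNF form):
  True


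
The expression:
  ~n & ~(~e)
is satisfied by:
  {e: True, n: False}


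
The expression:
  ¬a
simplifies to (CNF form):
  ¬a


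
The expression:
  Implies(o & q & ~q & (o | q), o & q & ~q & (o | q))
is always true.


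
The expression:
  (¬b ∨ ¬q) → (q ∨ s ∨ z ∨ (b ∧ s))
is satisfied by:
  {q: True, z: True, s: True}
  {q: True, z: True, s: False}
  {q: True, s: True, z: False}
  {q: True, s: False, z: False}
  {z: True, s: True, q: False}
  {z: True, s: False, q: False}
  {s: True, z: False, q: False}


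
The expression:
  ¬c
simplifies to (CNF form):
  ¬c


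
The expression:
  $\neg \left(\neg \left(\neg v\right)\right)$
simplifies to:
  $\neg v$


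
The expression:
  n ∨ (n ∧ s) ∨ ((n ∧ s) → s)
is always true.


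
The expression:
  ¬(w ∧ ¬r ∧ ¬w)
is always true.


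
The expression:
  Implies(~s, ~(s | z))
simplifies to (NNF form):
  s | ~z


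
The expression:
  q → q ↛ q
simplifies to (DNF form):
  ¬q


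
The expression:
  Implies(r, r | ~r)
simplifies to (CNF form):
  True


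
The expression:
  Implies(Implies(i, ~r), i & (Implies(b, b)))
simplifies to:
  i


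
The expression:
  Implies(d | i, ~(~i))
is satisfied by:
  {i: True, d: False}
  {d: False, i: False}
  {d: True, i: True}


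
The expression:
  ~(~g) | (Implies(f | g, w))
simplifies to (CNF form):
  g | w | ~f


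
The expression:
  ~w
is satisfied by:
  {w: False}


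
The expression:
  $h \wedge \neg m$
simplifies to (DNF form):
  $h \wedge \neg m$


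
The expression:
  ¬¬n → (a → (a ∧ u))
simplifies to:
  u ∨ ¬a ∨ ¬n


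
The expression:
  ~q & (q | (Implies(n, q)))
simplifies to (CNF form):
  ~n & ~q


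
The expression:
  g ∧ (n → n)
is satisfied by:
  {g: True}


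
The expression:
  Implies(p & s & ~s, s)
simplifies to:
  True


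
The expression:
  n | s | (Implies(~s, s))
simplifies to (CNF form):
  n | s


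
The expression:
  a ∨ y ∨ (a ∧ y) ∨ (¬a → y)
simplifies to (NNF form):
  a ∨ y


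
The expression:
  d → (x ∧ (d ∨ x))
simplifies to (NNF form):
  x ∨ ¬d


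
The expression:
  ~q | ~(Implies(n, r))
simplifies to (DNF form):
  ~q | (n & ~r)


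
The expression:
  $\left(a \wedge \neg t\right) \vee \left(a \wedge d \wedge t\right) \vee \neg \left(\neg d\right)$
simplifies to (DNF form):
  $d \vee \left(a \wedge \neg t\right)$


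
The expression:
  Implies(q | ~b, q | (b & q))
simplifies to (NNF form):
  b | q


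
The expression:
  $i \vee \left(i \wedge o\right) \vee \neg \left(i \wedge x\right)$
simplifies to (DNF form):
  $\text{True}$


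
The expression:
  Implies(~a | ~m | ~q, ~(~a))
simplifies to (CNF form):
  a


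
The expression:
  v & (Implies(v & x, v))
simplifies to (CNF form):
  v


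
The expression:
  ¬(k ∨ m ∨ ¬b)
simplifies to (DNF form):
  b ∧ ¬k ∧ ¬m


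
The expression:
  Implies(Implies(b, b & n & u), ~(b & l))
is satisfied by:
  {l: False, u: False, n: False, b: False}
  {b: True, l: False, u: False, n: False}
  {n: True, l: False, u: False, b: False}
  {b: True, n: True, l: False, u: False}
  {u: True, b: False, l: False, n: False}
  {b: True, u: True, l: False, n: False}
  {n: True, u: True, b: False, l: False}
  {b: True, n: True, u: True, l: False}
  {l: True, n: False, u: False, b: False}
  {b: True, l: True, n: False, u: False}
  {n: True, l: True, b: False, u: False}
  {b: True, n: True, l: True, u: False}
  {u: True, l: True, n: False, b: False}
  {b: True, u: True, l: True, n: False}
  {n: True, u: True, l: True, b: False}


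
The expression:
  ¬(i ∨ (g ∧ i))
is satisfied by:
  {i: False}


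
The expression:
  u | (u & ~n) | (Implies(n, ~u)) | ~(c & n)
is always true.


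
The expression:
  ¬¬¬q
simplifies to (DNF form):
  ¬q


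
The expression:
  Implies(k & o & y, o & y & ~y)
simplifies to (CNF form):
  ~k | ~o | ~y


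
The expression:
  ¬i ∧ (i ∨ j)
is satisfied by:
  {j: True, i: False}


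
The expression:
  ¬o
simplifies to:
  ¬o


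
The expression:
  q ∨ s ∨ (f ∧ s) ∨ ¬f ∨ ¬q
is always true.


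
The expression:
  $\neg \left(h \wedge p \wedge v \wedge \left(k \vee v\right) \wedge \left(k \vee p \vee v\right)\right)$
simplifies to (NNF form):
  $\neg h \vee \neg p \vee \neg v$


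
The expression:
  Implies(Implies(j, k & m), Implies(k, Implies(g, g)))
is always true.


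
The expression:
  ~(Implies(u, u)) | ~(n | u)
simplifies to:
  ~n & ~u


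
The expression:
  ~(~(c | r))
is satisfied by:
  {r: True, c: True}
  {r: True, c: False}
  {c: True, r: False}


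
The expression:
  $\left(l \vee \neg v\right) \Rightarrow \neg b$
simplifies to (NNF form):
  $\left(v \wedge \neg l\right) \vee \neg b$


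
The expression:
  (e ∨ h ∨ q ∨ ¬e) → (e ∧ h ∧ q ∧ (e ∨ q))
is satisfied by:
  {h: True, e: True, q: True}


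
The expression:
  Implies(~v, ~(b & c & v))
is always true.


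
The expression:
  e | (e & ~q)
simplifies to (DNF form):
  e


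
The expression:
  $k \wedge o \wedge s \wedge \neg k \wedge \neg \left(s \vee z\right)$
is never true.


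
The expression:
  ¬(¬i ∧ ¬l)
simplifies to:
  i ∨ l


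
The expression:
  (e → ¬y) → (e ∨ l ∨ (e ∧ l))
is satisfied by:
  {l: True, e: True}
  {l: True, e: False}
  {e: True, l: False}


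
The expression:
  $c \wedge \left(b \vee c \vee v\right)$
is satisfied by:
  {c: True}


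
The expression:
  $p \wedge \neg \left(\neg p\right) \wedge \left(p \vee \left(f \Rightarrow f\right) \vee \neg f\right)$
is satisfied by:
  {p: True}


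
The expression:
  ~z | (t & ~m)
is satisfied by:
  {t: True, z: False, m: False}
  {t: False, z: False, m: False}
  {m: True, t: True, z: False}
  {m: True, t: False, z: False}
  {z: True, t: True, m: False}


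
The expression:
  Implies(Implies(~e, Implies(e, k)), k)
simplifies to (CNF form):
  k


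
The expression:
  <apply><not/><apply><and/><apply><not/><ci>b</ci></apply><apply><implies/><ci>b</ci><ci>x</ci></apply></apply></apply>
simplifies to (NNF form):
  <ci>b</ci>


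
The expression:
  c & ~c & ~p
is never true.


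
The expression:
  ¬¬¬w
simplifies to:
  ¬w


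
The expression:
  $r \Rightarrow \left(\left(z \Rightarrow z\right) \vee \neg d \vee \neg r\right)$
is always true.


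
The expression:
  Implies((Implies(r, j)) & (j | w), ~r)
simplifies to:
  ~j | ~r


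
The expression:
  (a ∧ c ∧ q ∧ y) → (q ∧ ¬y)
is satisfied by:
  {c: False, q: False, y: False, a: False}
  {a: True, c: False, q: False, y: False}
  {y: True, c: False, q: False, a: False}
  {a: True, y: True, c: False, q: False}
  {q: True, a: False, c: False, y: False}
  {a: True, q: True, c: False, y: False}
  {y: True, q: True, a: False, c: False}
  {a: True, y: True, q: True, c: False}
  {c: True, y: False, q: False, a: False}
  {a: True, c: True, y: False, q: False}
  {y: True, c: True, a: False, q: False}
  {a: True, y: True, c: True, q: False}
  {q: True, c: True, y: False, a: False}
  {a: True, q: True, c: True, y: False}
  {y: True, q: True, c: True, a: False}


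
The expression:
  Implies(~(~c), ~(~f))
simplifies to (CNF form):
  f | ~c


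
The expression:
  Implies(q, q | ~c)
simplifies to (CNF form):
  True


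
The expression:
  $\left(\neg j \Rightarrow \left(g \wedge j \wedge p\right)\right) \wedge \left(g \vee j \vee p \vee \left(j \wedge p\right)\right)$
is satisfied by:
  {j: True}


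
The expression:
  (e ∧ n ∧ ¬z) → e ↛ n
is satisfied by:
  {z: True, e: False, n: False}
  {e: False, n: False, z: False}
  {n: True, z: True, e: False}
  {n: True, e: False, z: False}
  {z: True, e: True, n: False}
  {e: True, z: False, n: False}
  {n: True, e: True, z: True}


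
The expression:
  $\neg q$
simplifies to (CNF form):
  $\neg q$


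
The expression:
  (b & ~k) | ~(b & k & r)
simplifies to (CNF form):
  ~b | ~k | ~r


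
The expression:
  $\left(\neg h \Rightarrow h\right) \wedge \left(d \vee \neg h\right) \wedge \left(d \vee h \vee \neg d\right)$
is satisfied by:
  {h: True, d: True}


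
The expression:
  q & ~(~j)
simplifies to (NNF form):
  j & q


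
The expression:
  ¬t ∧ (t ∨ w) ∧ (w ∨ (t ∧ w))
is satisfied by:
  {w: True, t: False}


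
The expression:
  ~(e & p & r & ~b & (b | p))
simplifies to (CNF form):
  b | ~e | ~p | ~r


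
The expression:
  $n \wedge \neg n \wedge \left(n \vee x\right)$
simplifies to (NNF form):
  $\text{False}$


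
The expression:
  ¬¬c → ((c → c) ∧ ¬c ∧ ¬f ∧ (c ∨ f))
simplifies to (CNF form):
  ¬c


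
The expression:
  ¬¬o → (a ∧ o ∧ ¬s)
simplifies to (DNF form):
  (a ∧ ¬s) ∨ ¬o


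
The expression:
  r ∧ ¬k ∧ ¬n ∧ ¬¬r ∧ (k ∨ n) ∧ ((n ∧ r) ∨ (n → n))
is never true.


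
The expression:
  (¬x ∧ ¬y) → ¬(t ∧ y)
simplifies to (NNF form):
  True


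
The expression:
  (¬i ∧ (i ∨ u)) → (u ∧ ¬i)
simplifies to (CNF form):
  True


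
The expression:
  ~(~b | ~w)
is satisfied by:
  {w: True, b: True}


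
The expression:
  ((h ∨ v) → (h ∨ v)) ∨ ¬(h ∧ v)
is always true.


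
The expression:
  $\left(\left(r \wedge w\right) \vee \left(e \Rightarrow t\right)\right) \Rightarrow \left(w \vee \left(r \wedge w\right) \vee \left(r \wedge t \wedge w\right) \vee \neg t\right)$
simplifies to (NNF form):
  $w \vee \neg t$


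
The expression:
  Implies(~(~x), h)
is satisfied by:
  {h: True, x: False}
  {x: False, h: False}
  {x: True, h: True}


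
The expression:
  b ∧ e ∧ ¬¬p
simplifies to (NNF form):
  b ∧ e ∧ p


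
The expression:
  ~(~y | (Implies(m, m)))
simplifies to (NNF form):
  False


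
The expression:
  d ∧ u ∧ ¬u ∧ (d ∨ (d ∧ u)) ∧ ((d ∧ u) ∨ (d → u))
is never true.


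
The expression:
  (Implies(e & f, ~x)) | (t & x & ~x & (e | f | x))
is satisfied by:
  {e: False, x: False, f: False}
  {f: True, e: False, x: False}
  {x: True, e: False, f: False}
  {f: True, x: True, e: False}
  {e: True, f: False, x: False}
  {f: True, e: True, x: False}
  {x: True, e: True, f: False}


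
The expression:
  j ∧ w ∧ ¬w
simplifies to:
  False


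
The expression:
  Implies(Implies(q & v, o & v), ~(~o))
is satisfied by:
  {o: True, v: True, q: True}
  {o: True, v: True, q: False}
  {o: True, q: True, v: False}
  {o: True, q: False, v: False}
  {v: True, q: True, o: False}


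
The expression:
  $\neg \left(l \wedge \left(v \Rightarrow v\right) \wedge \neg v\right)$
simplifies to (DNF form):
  $v \vee \neg l$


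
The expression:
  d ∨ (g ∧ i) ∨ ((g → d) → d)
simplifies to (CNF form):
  d ∨ g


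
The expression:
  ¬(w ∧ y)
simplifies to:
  ¬w ∨ ¬y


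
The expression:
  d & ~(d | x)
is never true.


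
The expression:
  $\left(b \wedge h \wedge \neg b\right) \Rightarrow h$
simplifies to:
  $\text{True}$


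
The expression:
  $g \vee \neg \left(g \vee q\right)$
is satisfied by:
  {g: True, q: False}
  {q: False, g: False}
  {q: True, g: True}


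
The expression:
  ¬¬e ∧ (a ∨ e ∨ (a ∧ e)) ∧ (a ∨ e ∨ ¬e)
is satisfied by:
  {e: True}


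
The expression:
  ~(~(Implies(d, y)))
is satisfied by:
  {y: True, d: False}
  {d: False, y: False}
  {d: True, y: True}


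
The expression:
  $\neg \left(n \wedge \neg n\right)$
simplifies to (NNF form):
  $\text{True}$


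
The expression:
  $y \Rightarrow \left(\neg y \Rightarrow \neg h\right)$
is always true.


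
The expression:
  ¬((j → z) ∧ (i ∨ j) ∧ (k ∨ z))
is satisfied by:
  {j: False, k: False, z: False, i: False}
  {i: True, j: False, k: False, z: False}
  {k: True, i: False, j: False, z: False}
  {j: True, i: False, k: False, z: False}
  {i: True, j: True, k: False, z: False}
  {k: True, j: True, i: False, z: False}
  {i: True, k: True, j: True, z: False}
  {z: True, i: False, j: False, k: False}
  {z: True, k: True, i: False, j: False}


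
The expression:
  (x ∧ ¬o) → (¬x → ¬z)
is always true.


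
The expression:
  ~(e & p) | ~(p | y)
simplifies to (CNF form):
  ~e | ~p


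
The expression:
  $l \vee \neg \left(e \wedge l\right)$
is always true.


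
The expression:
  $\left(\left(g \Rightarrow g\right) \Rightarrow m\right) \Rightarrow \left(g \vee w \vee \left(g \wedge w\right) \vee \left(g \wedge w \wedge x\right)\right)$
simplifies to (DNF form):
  $g \vee w \vee \neg m$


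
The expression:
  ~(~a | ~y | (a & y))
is never true.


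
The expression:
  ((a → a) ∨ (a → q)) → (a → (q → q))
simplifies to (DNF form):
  True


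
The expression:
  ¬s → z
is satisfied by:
  {z: True, s: True}
  {z: True, s: False}
  {s: True, z: False}


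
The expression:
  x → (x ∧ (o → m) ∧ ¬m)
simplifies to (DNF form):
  (¬m ∧ ¬o) ∨ ¬x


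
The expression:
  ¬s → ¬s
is always true.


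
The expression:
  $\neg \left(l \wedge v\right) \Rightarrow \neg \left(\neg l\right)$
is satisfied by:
  {l: True}


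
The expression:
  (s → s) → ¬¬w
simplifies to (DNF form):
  w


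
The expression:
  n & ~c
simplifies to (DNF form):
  n & ~c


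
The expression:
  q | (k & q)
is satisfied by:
  {q: True}


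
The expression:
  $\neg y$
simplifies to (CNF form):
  $\neg y$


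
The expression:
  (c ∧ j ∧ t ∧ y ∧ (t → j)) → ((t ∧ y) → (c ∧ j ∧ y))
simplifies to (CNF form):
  True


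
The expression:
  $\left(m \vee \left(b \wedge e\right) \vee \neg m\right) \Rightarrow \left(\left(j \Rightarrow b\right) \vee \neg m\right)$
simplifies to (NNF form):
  $b \vee \neg j \vee \neg m$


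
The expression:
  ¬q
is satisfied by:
  {q: False}


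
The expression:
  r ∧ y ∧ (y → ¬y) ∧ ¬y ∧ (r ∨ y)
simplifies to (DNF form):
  False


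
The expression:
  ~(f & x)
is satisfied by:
  {x: False, f: False}
  {f: True, x: False}
  {x: True, f: False}


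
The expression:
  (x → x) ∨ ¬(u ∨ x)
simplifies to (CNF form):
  True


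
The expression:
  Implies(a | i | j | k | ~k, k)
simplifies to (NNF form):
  k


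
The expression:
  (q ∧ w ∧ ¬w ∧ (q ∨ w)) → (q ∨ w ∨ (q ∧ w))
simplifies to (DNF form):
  True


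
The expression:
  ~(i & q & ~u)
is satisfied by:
  {u: True, q: False, i: False}
  {u: False, q: False, i: False}
  {i: True, u: True, q: False}
  {i: True, u: False, q: False}
  {q: True, u: True, i: False}
  {q: True, u: False, i: False}
  {q: True, i: True, u: True}


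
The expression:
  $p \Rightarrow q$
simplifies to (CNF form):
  $q \vee \neg p$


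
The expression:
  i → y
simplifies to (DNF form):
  y ∨ ¬i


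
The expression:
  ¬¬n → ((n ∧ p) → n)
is always true.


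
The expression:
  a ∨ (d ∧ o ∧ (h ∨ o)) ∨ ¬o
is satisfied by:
  {a: True, d: True, o: False}
  {a: True, o: False, d: False}
  {d: True, o: False, a: False}
  {d: False, o: False, a: False}
  {a: True, d: True, o: True}
  {a: True, o: True, d: False}
  {d: True, o: True, a: False}


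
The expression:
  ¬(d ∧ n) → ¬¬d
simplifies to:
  d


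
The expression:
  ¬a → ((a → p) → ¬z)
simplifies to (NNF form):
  a ∨ ¬z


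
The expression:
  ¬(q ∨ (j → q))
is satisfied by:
  {j: True, q: False}


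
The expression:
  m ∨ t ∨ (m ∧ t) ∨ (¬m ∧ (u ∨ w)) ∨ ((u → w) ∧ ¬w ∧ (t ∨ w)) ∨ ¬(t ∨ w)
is always true.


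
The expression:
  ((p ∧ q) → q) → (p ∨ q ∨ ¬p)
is always true.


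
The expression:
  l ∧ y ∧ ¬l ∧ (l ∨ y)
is never true.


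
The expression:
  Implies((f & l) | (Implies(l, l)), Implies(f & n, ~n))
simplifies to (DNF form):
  ~f | ~n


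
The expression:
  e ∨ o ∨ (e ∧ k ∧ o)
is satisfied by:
  {o: True, e: True}
  {o: True, e: False}
  {e: True, o: False}


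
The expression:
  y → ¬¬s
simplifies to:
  s ∨ ¬y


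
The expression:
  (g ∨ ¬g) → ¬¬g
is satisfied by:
  {g: True}


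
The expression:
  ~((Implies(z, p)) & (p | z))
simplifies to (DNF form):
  ~p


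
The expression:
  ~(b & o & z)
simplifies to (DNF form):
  ~b | ~o | ~z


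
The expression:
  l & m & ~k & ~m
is never true.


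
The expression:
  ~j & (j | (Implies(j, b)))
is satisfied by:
  {j: False}


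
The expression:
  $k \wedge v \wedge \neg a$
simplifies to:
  $k \wedge v \wedge \neg a$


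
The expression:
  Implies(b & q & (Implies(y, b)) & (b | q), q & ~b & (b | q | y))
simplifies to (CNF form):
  ~b | ~q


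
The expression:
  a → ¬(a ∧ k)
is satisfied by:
  {k: False, a: False}
  {a: True, k: False}
  {k: True, a: False}


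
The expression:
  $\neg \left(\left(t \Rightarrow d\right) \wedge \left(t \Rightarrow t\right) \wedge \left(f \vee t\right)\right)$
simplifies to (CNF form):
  $\left(t \vee \neg f\right) \wedge \left(t \vee \neg t\right) \wedge \left(\neg d \vee \neg f\right) \wedge \left(\neg d \vee \neg t\right)$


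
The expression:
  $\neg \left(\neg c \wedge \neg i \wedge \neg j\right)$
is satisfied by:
  {i: True, c: True, j: True}
  {i: True, c: True, j: False}
  {i: True, j: True, c: False}
  {i: True, j: False, c: False}
  {c: True, j: True, i: False}
  {c: True, j: False, i: False}
  {j: True, c: False, i: False}


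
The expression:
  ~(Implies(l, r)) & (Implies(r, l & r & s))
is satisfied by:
  {l: True, r: False}


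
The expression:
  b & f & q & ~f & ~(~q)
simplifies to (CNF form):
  False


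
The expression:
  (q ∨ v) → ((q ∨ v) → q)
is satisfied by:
  {q: True, v: False}
  {v: False, q: False}
  {v: True, q: True}


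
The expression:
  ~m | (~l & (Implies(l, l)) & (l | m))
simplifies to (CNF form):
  ~l | ~m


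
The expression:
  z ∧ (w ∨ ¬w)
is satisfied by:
  {z: True}


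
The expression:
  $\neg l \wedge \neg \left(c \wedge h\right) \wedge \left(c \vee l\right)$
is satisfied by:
  {c: True, h: False, l: False}


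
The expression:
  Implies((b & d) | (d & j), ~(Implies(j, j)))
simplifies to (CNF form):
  (~b | ~d) & (~d | ~j)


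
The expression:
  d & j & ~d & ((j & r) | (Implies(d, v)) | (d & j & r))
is never true.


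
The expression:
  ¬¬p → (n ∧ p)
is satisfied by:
  {n: True, p: False}
  {p: False, n: False}
  {p: True, n: True}


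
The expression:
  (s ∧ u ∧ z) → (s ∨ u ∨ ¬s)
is always true.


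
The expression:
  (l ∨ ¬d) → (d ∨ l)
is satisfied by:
  {d: True, l: True}
  {d: True, l: False}
  {l: True, d: False}


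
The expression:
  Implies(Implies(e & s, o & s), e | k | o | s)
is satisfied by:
  {k: True, o: True, e: True, s: True}
  {k: True, o: True, e: True, s: False}
  {k: True, o: True, s: True, e: False}
  {k: True, o: True, s: False, e: False}
  {k: True, e: True, s: True, o: False}
  {k: True, e: True, s: False, o: False}
  {k: True, e: False, s: True, o: False}
  {k: True, e: False, s: False, o: False}
  {o: True, e: True, s: True, k: False}
  {o: True, e: True, s: False, k: False}
  {o: True, s: True, e: False, k: False}
  {o: True, s: False, e: False, k: False}
  {e: True, s: True, o: False, k: False}
  {e: True, o: False, s: False, k: False}
  {s: True, o: False, e: False, k: False}


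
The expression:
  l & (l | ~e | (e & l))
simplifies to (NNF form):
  l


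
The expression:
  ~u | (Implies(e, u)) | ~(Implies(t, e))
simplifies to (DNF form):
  True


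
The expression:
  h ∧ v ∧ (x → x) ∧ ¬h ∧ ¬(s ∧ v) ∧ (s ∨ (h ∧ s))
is never true.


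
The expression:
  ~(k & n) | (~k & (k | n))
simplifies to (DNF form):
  ~k | ~n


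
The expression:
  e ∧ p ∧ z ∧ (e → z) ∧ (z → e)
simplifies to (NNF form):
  e ∧ p ∧ z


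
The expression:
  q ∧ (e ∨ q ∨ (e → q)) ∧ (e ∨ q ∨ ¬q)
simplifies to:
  q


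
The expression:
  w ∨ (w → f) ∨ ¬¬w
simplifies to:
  True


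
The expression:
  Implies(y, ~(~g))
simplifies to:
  g | ~y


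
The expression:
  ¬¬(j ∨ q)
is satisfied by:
  {q: True, j: True}
  {q: True, j: False}
  {j: True, q: False}


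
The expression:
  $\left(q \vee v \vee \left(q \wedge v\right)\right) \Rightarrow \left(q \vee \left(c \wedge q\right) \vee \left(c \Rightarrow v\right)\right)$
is always true.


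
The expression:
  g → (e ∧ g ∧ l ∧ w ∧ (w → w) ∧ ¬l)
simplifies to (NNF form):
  ¬g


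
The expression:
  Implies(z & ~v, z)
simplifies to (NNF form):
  True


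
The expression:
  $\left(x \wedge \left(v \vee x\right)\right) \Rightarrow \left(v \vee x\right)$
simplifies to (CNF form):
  $\text{True}$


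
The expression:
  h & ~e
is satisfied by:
  {h: True, e: False}


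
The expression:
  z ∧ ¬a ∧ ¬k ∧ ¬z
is never true.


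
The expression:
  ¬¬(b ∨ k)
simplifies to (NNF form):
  b ∨ k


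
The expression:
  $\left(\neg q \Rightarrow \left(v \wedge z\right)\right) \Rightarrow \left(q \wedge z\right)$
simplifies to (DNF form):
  $\left(q \wedge z\right) \vee \left(\neg q \wedge \neg v\right) \vee \left(\neg q \wedge \neg z\right)$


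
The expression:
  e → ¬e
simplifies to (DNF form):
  ¬e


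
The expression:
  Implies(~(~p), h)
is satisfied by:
  {h: True, p: False}
  {p: False, h: False}
  {p: True, h: True}


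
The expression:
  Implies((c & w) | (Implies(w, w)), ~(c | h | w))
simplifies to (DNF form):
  ~c & ~h & ~w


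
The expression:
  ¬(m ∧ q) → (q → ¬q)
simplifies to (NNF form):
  m ∨ ¬q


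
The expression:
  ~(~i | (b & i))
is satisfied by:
  {i: True, b: False}


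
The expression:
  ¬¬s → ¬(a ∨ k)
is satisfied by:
  {a: False, s: False, k: False}
  {k: True, a: False, s: False}
  {a: True, k: False, s: False}
  {k: True, a: True, s: False}
  {s: True, k: False, a: False}


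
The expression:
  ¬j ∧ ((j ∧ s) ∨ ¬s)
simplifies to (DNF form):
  ¬j ∧ ¬s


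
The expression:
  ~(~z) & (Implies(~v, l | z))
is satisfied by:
  {z: True}


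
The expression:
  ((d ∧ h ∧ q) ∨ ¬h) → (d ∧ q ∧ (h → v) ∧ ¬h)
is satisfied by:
  {h: True, q: False, d: False}
  {d: True, h: True, q: False}
  {h: True, q: True, d: False}
  {d: True, q: True, h: False}


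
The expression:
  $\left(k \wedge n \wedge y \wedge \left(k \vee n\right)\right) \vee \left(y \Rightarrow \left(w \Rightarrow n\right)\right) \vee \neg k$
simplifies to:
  $n \vee \neg k \vee \neg w \vee \neg y$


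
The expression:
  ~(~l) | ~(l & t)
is always true.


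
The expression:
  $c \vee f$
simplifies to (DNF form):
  $c \vee f$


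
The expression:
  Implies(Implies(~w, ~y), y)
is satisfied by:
  {y: True}


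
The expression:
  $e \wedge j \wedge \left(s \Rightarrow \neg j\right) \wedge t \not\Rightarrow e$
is never true.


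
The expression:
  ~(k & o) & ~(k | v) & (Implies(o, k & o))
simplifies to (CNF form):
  ~k & ~o & ~v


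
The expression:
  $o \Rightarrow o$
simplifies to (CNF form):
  $\text{True}$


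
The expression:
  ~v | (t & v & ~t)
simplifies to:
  ~v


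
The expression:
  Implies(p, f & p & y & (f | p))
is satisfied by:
  {f: True, y: True, p: False}
  {f: True, y: False, p: False}
  {y: True, f: False, p: False}
  {f: False, y: False, p: False}
  {f: True, p: True, y: True}


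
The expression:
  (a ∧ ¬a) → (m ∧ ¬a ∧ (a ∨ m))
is always true.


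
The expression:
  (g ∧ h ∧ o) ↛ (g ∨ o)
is never true.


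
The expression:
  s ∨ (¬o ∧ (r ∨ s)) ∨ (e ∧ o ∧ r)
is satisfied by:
  {r: True, e: True, s: True, o: False}
  {r: True, s: True, o: False, e: False}
  {r: True, e: True, s: True, o: True}
  {r: True, s: True, o: True, e: False}
  {s: True, e: True, o: False, r: False}
  {s: True, e: False, o: False, r: False}
  {e: True, s: True, o: True, r: False}
  {s: True, o: True, e: False, r: False}
  {e: True, r: True, o: False, s: False}
  {r: True, e: False, o: False, s: False}
  {e: True, r: True, o: True, s: False}


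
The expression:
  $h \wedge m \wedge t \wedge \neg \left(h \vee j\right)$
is never true.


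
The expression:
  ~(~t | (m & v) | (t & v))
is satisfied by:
  {t: True, v: False}


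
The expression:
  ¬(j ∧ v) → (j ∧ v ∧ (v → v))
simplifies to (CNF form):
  j ∧ v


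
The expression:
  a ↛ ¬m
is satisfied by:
  {a: True, m: True}


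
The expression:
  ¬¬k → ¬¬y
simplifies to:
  y ∨ ¬k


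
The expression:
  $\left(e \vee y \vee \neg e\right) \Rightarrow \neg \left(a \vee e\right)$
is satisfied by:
  {e: False, a: False}


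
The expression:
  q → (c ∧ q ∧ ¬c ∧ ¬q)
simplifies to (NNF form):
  ¬q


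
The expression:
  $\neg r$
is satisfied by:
  {r: False}


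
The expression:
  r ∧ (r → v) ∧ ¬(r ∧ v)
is never true.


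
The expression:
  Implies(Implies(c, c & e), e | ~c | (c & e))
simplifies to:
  True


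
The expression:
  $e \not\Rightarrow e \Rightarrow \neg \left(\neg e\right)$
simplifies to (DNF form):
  $\text{True}$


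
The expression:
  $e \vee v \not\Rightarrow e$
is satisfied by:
  {v: True, e: True}
  {v: True, e: False}
  {e: True, v: False}


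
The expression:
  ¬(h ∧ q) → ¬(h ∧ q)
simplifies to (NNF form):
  True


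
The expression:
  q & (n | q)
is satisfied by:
  {q: True}


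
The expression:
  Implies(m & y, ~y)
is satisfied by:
  {m: False, y: False}
  {y: True, m: False}
  {m: True, y: False}


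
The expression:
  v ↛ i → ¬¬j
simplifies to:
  i ∨ j ∨ ¬v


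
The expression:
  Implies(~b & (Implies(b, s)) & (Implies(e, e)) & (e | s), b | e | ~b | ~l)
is always true.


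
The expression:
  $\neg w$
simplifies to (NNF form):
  $\neg w$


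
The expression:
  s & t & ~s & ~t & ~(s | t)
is never true.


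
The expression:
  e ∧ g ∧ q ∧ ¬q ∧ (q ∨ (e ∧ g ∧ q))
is never true.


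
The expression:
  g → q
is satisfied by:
  {q: True, g: False}
  {g: False, q: False}
  {g: True, q: True}


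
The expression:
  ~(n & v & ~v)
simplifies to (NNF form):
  True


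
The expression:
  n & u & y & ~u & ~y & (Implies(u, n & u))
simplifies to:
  False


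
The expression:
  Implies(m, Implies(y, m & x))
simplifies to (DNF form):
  x | ~m | ~y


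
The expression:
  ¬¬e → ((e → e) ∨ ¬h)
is always true.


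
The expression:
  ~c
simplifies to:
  ~c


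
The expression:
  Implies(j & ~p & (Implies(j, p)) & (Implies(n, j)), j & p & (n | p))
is always true.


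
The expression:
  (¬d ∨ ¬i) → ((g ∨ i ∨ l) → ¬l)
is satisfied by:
  {d: True, i: True, l: False}
  {d: True, i: False, l: False}
  {i: True, d: False, l: False}
  {d: False, i: False, l: False}
  {d: True, l: True, i: True}


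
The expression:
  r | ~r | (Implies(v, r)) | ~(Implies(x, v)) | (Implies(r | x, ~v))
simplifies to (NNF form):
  True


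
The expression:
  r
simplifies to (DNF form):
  r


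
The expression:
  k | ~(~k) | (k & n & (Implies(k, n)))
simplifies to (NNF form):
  k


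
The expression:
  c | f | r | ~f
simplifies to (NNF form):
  True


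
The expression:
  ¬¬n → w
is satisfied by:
  {w: True, n: False}
  {n: False, w: False}
  {n: True, w: True}
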